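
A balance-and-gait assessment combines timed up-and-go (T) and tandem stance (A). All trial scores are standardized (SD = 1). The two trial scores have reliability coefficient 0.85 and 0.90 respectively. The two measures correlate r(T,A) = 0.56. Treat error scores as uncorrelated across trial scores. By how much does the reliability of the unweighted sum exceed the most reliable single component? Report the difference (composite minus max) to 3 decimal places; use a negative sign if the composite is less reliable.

Var(sum) = 2 + 1.12 = 3.12; true-score variance = 1.75 + 1.12 = 2.87; composite reliability = 0.9199.
Max component reliability = 0.9000.
Difference = 0.9199 − 0.9000 = 0.020.

0.020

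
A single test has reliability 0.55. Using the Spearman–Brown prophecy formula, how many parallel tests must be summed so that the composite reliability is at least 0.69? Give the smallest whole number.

k ≥ ρ*(1−ρ₁)/(ρ₁(1−ρ*)) = 0.69·0.45 / (0.55·0.31) = 1.821.
Smallest integer k = 2.

2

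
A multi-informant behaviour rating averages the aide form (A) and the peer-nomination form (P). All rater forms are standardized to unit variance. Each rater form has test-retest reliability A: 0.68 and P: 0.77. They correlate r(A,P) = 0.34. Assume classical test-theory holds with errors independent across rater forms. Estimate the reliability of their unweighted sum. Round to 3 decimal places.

0.795

Var(A+P) = 2 + 2·[0.34] = 2 + 0.68 = 2.68.
Because errors are independent across components, Cov(Tᵢ,Tⱼ) = Cov(Xᵢ,Xⱼ); the off-diagonal part of the true-score variance is the same as above.
True-score variance = [0.68 + 0.77] + 0.68 = 1.45 + 0.68 = 2.13.
Reliability = 2.13 / 2.68 = 0.795.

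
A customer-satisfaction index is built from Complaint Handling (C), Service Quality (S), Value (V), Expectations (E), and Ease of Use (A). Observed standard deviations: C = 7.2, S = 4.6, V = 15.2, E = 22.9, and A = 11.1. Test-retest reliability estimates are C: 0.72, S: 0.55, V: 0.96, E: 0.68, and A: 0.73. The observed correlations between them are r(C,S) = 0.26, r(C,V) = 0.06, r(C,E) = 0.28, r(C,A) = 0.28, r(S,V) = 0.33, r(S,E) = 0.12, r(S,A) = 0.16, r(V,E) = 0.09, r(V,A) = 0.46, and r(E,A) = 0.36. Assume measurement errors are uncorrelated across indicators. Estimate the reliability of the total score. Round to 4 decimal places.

Var(C+S+V+E+A) = 7.2² + 4.6² + 15.2² + 22.9² + 11.1² + 2·[7.2·4.6·0.26 + 7.2·15.2·0.06 + 7.2·22.9·0.28 + 7.2·11.1·0.28 + 4.6·15.2·0.33 + 4.6·22.9·0.12 + 4.6·11.1·0.16 + 15.2·22.9·0.09 + 15.2·11.1·0.46 + 22.9·11.1·0.36] = 951.66 + 656.105 = 1607.76.
Because errors are independent across components, Cov(Tᵢ,Tⱼ) = Cov(Xᵢ,Xⱼ); the off-diagonal part of the true-score variance is the same as above.
True-score variance = [7.2²·0.72 + 4.6²·0.55 + 15.2²·0.96 + 22.9²·0.68 + 11.1²·0.73] + 656.105 = 717.303 + 656.105 = 1373.41.
Reliability = 1373.41 / 1607.76 = 0.8542.

0.8542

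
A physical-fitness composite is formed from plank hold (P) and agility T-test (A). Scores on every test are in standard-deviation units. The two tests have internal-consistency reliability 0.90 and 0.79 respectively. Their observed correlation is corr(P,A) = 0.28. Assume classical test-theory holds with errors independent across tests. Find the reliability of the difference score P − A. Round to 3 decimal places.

0.785

Var(P−A) = 1 + 1 − 2·0.28 = 2 − 0.56 = 1.44.
With uncorrelated errors the cross-covariances are all true-score covariance, so they carry over unchanged; only the diagonal terms shrink to ρᵢσᵢ².
True-score variance = [0.90 + 0.79] − 0.56 = 1.69 − 0.56 = 1.13.
Reliability = 1.13 / 1.44 = 0.785.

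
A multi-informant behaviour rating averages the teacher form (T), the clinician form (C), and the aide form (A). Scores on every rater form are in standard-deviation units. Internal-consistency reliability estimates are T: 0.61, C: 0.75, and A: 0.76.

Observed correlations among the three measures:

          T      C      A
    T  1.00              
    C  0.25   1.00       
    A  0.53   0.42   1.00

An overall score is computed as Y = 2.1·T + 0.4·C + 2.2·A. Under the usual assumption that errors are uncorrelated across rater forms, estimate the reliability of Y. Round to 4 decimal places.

Var(Y) = 2.1² + 0.4² + 2.2² + 2·[0.84·0.25 + 4.62·0.53 + 0.88·0.42] = 9.41 + 6.0564 = 15.4664.
Under uncorrelated errors the observed covariances equal the true-score covariances, so only the own-variance terms attenuate.
True-score variance = [2.1²·0.61 + 0.4²·0.75 + 2.2²·0.76] + 6.0564 = 6.4885 + 6.0564 = 12.5449.
Reliability = 12.5449 / 15.4664 = 0.8111.

0.8111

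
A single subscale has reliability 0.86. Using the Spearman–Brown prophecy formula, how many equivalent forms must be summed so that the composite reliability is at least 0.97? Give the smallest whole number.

k ≥ ρ*(1−ρ₁)/(ρ₁(1−ρ*)) = 0.97·0.14 / (0.86·0.03) = 5.264.
Smallest integer k = 6.

6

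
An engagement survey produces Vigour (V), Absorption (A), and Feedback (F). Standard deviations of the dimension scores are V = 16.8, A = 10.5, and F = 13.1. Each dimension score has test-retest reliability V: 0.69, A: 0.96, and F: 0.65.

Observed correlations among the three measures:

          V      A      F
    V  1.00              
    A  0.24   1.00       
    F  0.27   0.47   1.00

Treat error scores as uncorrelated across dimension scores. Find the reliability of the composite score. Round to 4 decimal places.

Var(V+A+F) = 16.8² + 10.5² + 13.1² + 2·[16.8·10.5·0.24 + 16.8·13.1·0.27 + 10.5·13.1·0.47] = 564.1 + 332.812 = 896.912.
Under uncorrelated errors the observed covariances equal the true-score covariances, so only the own-variance terms attenuate.
True-score variance = [16.8²·0.69 + 10.5²·0.96 + 13.1²·0.65] + 332.812 = 412.132 + 332.812 = 744.944.
Reliability = 744.944 / 896.912 = 0.8306.

0.8306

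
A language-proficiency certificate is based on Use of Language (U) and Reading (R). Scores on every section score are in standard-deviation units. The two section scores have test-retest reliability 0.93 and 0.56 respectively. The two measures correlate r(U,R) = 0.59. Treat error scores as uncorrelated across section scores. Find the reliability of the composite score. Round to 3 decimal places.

Var(U+R) = 2 + 2·[0.59] = 2 + 1.18 = 3.18.
With uncorrelated errors the cross-covariances are all true-score covariance, so they carry over unchanged; only the diagonal terms shrink to ρᵢσᵢ².
True-score variance = [0.93 + 0.56] + 1.18 = 1.49 + 1.18 = 2.67.
Reliability = 2.67 / 3.18 = 0.840.

0.840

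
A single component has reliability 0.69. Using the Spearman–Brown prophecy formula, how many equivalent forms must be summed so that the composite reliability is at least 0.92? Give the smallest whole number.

6

k ≥ ρ*(1−ρ₁)/(ρ₁(1−ρ*)) = 0.92·0.31 / (0.69·0.08) = 5.167.
Smallest integer k = 6.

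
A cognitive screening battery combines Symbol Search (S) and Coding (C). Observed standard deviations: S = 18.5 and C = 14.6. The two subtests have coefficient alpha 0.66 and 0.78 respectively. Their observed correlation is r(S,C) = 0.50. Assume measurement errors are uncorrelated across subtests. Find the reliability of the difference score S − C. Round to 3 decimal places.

Var(S−C) = 18.5² + 14.6² − 2·18.5·14.6·0.50 = 555.41 − 270.1 = 285.31.
With uncorrelated errors the cross-covariances are all true-score covariance, so they carry over unchanged; only the diagonal terms shrink to ρᵢσᵢ².
True-score variance = [18.5²·0.66 + 14.6²·0.78] − 270.1 = 392.15 − 270.1 = 122.05.
Reliability = 122.05 / 285.31 = 0.428.

0.428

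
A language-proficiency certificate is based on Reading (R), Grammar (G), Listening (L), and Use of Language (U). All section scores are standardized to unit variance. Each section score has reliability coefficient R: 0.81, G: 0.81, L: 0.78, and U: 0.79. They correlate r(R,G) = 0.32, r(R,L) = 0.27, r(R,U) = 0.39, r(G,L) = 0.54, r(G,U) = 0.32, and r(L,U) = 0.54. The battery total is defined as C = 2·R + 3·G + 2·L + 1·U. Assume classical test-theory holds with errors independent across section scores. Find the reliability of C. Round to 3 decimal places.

0.901

Var(C) = 2² + 3² + 2² + 1 + 2·[6·0.32 + 4·0.27 + 2·0.39 + 6·0.54 + 3·0.32 + 2·0.54] = 18 + 18.12 = 36.12.
With uncorrelated errors the cross-covariances are all true-score covariance, so they carry over unchanged; only the diagonal terms shrink to ρᵢσᵢ².
True-score variance = [2²·0.81 + 3²·0.81 + 2²·0.78 + 0.79] + 18.12 = 14.44 + 18.12 = 32.56.
Reliability = 32.56 / 36.12 = 0.901.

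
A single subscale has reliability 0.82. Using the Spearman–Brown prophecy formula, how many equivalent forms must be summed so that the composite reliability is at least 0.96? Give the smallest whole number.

k ≥ ρ*(1−ρ₁)/(ρ₁(1−ρ*)) = 0.96·0.18 / (0.82·0.04) = 5.268.
Smallest integer k = 6.

6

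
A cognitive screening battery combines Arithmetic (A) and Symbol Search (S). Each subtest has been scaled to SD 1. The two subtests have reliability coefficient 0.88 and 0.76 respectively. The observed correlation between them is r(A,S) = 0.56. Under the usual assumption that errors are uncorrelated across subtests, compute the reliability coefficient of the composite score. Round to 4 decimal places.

Var(A+S) = 2 + 2·[0.56] = 2 + 1.12 = 3.12.
Under uncorrelated errors the observed covariances equal the true-score covariances, so only the own-variance terms attenuate.
True-score variance = [0.88 + 0.76] + 1.12 = 1.64 + 1.12 = 2.76.
Reliability = 2.76 / 3.12 = 0.8846.

0.8846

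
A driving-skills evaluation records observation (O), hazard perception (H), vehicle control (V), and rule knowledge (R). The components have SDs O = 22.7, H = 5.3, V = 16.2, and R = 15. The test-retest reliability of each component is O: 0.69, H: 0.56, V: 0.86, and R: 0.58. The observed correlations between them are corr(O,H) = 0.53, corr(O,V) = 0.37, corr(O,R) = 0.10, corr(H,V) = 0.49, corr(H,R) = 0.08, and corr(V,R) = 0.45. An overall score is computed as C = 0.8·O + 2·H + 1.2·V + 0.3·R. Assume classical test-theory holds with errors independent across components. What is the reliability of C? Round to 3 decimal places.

Var(C) = 0.8²·22.7² + 2²·5.3² + 1.2²·16.2² + 0.3²·15² + 2·[1.6·22.7·5.3·0.53 + 0.96·22.7·16.2·0.37 + 0.24·22.7·15·0.10 + 2.4·5.3·16.2·0.49 + 0.6·5.3·15·0.08 + 0.36·16.2·15·0.45] = 840.309 + 769.939 = 1610.25.
Under uncorrelated errors the observed covariances equal the true-score covariances, so only the own-variance terms attenuate.
True-score variance = [0.8²·22.7²·0.69 + 2²·5.3²·0.56 + 1.2²·16.2²·0.86 + 0.3²·15²·0.58] + 769.939 = 627.224 + 769.939 = 1397.16.
Reliability = 1397.16 / 1610.25 = 0.868.

0.868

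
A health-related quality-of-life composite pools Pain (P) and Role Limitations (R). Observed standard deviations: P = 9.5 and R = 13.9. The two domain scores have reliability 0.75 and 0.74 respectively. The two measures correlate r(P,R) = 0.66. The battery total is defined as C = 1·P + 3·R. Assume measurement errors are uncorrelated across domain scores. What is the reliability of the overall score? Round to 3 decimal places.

Var(C) = 9.5² + 3²·13.9² + 2·[3·9.5·13.9·0.66] = 1829.14 + 522.918 = 2352.06.
With uncorrelated errors the cross-covariances are all true-score covariance, so they carry over unchanged; only the diagonal terms shrink to ρᵢσᵢ².
True-score variance = [9.5²·0.75 + 3²·13.9²·0.74] + 522.918 = 1354.47 + 522.918 = 1877.38.
Reliability = 1877.38 / 2352.06 = 0.798.

0.798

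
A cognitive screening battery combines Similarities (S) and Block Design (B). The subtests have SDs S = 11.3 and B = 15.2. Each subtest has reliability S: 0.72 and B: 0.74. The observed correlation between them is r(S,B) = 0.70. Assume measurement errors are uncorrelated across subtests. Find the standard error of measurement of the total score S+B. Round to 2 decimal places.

9.79

Var(total) = 358.73 + 240.464 = 599.194.
True-score variance = 262.906 + 240.464 = 503.37, so reliability = 0.8401.
Error variance = 599.194 − 503.37 = 95.8236; SEM = √95.8236 = 9.79.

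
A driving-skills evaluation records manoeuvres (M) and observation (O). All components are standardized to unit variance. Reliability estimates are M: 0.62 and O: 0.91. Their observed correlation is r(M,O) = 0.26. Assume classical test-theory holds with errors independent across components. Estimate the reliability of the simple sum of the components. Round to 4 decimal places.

0.8135

Var(M+O) = 2 + 2·[0.26] = 2 + 0.52 = 2.52.
Under uncorrelated errors the observed covariances equal the true-score covariances, so only the own-variance terms attenuate.
True-score variance = [0.62 + 0.91] + 0.52 = 1.53 + 0.52 = 2.05.
Reliability = 2.05 / 2.52 = 0.8135.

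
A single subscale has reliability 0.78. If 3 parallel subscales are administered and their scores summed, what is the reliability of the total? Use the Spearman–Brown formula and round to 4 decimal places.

ρ_k = kρ / (1 + (k−1)ρ) = 3·0.78 / (1 + 2·0.78) = 2.340 / 2.560 = 0.9141.

0.9141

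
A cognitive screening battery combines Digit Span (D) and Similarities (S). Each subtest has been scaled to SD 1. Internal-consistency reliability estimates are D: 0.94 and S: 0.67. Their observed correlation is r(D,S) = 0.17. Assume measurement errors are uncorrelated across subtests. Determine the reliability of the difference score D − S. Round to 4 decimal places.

Var(D−S) = 1 + 1 − 2·0.17 = 2 − 0.34 = 1.66.
With uncorrelated errors the cross-covariances are all true-score covariance, so they carry over unchanged; only the diagonal terms shrink to ρᵢσᵢ².
True-score variance = [0.94 + 0.67] − 0.34 = 1.61 − 0.34 = 1.27.
Reliability = 1.27 / 1.66 = 0.7651.

0.7651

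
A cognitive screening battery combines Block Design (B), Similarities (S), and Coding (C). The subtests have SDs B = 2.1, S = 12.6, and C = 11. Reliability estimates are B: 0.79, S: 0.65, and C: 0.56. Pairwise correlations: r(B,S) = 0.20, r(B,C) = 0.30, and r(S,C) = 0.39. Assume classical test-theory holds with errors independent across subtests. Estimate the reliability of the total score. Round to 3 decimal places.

0.737

Var(B+S+C) = 2.1² + 12.6² + 11² + 2·[2.1·12.6·0.20 + 2.1·11·0.30 + 12.6·11·0.39] = 284.17 + 132.552 = 416.722.
With uncorrelated errors the cross-covariances are all true-score covariance, so they carry over unchanged; only the diagonal terms shrink to ρᵢσᵢ².
True-score variance = [2.1²·0.79 + 12.6²·0.65 + 11²·0.56] + 132.552 = 174.438 + 132.552 = 306.99.
Reliability = 306.99 / 416.722 = 0.737.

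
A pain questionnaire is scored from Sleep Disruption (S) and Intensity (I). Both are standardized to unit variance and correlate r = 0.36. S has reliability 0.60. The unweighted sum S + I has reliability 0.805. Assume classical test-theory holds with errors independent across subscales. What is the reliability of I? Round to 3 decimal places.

Var(S+I) = 2 + 2·0.36 = 2.720.
True-score variance = ρ_S + ρ_I + 2·0.36, so 0.805 = (0.60 + ρ_I + 0.72) / 2.720.
ρ_I = 0.805·2.720 − 0.60 − 0.72 = 0.870.

0.870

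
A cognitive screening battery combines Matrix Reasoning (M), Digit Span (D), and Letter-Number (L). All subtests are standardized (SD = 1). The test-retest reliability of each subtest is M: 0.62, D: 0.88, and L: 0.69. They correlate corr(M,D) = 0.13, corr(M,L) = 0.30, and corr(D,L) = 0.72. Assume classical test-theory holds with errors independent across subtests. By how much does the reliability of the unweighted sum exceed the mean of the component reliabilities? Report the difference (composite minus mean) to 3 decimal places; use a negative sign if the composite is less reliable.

0.117

Var(sum) = 3 + 2.3 = 5.3; true-score variance = 2.19 + 2.3 = 4.49; composite reliability = 0.8472.
Mean component reliability = 0.7300.
Difference = 0.8472 − 0.7300 = 0.117.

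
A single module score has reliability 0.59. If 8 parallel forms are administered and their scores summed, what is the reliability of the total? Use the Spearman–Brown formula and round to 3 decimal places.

0.920

ρ_k = kρ / (1 + (k−1)ρ) = 8·0.59 / (1 + 7·0.59) = 4.720 / 5.130 = 0.920.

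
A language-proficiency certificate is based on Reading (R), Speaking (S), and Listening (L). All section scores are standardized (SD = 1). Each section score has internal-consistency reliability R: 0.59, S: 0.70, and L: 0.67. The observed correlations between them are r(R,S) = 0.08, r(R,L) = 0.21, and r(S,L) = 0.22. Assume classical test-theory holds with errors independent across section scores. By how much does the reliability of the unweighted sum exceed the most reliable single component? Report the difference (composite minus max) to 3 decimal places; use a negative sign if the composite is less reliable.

0.041

Var(sum) = 3 + 1.02 = 4.02; true-score variance = 1.96 + 1.02 = 2.98; composite reliability = 0.7413.
Max component reliability = 0.7000.
Difference = 0.7413 − 0.7000 = 0.041.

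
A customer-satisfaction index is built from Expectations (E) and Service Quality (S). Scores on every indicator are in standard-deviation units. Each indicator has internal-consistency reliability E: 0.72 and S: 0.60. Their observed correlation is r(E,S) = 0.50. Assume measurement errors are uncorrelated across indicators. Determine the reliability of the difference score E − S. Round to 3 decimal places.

0.320

Var(E−S) = 1 + 1 − 2·0.50 = 2 − 1 = 1.
Under uncorrelated errors the observed covariances equal the true-score covariances, so only the own-variance terms attenuate.
True-score variance = [0.72 + 0.60] − 1 = 1.32 − 1 = 0.32.
Reliability = 0.32 / 1 = 0.320.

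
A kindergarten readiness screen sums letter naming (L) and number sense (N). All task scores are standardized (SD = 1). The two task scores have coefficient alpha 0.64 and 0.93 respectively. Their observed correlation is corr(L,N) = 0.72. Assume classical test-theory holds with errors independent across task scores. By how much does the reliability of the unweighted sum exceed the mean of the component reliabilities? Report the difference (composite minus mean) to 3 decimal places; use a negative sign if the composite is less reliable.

Var(sum) = 2 + 1.44 = 3.44; true-score variance = 1.57 + 1.44 = 3.01; composite reliability = 0.8750.
Mean component reliability = 0.7850.
Difference = 0.8750 − 0.7850 = 0.090.

0.090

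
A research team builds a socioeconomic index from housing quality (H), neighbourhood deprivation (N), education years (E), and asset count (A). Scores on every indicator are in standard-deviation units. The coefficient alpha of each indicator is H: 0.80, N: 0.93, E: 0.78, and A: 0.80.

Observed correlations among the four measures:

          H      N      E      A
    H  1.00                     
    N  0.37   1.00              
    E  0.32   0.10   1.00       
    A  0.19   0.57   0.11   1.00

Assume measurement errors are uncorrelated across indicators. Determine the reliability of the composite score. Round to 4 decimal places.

Var(H+N+E+A) = 4 + 2·[0.37 + 0.32 + 0.19 + 0.10 + 0.57 + 0.11] = 4 + 3.32 = 7.32.
Because errors are independent across components, Cov(Tᵢ,Tⱼ) = Cov(Xᵢ,Xⱼ); the off-diagonal part of the true-score variance is the same as above.
True-score variance = [0.80 + 0.93 + 0.78 + 0.80] + 3.32 = 3.31 + 3.32 = 6.63.
Reliability = 6.63 / 7.32 = 0.9057.

0.9057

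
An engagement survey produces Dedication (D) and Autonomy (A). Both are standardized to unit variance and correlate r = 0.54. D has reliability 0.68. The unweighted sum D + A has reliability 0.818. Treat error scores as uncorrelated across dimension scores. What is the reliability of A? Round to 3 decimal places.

0.759

Var(D+A) = 2 + 2·0.54 = 3.080.
True-score variance = ρ_D + ρ_A + 2·0.54, so 0.818 = (0.68 + ρ_A + 1.08) / 3.080.
ρ_A = 0.818·3.080 − 0.68 − 1.08 = 0.759.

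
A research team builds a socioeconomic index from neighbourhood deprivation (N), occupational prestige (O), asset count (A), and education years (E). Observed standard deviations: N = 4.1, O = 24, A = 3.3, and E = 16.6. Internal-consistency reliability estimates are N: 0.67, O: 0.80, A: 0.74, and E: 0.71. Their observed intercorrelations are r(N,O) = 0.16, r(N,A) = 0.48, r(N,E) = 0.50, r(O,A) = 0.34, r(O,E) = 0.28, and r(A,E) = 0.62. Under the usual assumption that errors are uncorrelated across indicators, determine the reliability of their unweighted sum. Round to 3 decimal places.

Var(N+O+A+E) = 4.1² + 24² + 3.3² + 16.6² + 2·[4.1·24·0.16 + 4.1·3.3·0.48 + 4.1·16.6·0.50 + 24·3.3·0.34 + 24·16.6·0.28 + 3.3·16.6·0.62] = 879.26 + 457.424 = 1336.68.
With uncorrelated errors the cross-covariances are all true-score covariance, so they carry over unchanged; only the diagonal terms shrink to ρᵢσᵢ².
True-score variance = [4.1²·0.67 + 24²·0.80 + 3.3²·0.74 + 16.6²·0.71] + 457.424 = 675.769 + 457.424 = 1133.19.
Reliability = 1133.19 / 1336.68 = 0.848.

0.848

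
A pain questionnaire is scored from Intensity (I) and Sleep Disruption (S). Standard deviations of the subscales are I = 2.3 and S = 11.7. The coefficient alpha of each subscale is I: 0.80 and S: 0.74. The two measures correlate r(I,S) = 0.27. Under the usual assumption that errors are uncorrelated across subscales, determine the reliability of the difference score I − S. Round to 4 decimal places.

0.7129

Var(I−S) = 2.3² + 11.7² − 2·2.3·11.7·0.27 = 142.18 − 14.5314 = 127.649.
With uncorrelated errors the cross-covariances are all true-score covariance, so they carry over unchanged; only the diagonal terms shrink to ρᵢσᵢ².
True-score variance = [2.3²·0.80 + 11.7²·0.74] − 14.5314 = 105.531 − 14.5314 = 90.9992.
Reliability = 90.9992 / 127.649 = 0.7129.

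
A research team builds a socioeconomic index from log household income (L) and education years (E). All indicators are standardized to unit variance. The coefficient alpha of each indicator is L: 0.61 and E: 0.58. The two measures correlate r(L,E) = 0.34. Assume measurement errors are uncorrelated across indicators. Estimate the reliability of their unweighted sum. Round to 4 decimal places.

0.6978

Var(L+E) = 2 + 2·[0.34] = 2 + 0.68 = 2.68.
With uncorrelated errors the cross-covariances are all true-score covariance, so they carry over unchanged; only the diagonal terms shrink to ρᵢσᵢ².
True-score variance = [0.61 + 0.58] + 0.68 = 1.19 + 0.68 = 1.87.
Reliability = 1.87 / 2.68 = 0.6978.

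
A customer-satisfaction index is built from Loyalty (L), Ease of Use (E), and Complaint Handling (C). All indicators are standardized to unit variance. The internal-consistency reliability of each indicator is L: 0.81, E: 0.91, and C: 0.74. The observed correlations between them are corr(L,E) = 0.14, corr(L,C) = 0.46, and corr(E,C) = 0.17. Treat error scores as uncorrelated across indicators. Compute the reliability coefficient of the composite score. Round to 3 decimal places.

0.881

Var(L+E+C) = 3 + 2·[0.14 + 0.46 + 0.17] = 3 + 1.54 = 4.54.
Under uncorrelated errors the observed covariances equal the true-score covariances, so only the own-variance terms attenuate.
True-score variance = [0.81 + 0.91 + 0.74] + 1.54 = 2.46 + 1.54 = 4.
Reliability = 4 / 4.54 = 0.881.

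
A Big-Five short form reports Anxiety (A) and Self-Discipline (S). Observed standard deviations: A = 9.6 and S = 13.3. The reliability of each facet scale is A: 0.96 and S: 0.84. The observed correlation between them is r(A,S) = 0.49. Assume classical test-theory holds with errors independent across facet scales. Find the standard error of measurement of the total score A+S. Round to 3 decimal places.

5.656

Var(total) = 269.05 + 125.126 = 394.176.
True-score variance = 237.061 + 125.126 = 362.188, so reliability = 0.9188.
Error variance = 394.176 − 362.188 = 31.9888; SEM = √31.9888 = 5.656.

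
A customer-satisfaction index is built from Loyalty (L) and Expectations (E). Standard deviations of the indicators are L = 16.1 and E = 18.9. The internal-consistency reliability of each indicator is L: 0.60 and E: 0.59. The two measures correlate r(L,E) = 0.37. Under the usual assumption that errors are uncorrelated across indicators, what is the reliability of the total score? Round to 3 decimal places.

Var(L+E) = 16.1² + 18.9² + 2·[16.1·18.9·0.37] = 616.42 + 225.175 = 841.595.
Under uncorrelated errors the observed covariances equal the true-score covariances, so only the own-variance terms attenuate.
True-score variance = [16.1²·0.60 + 18.9²·0.59] + 225.175 = 366.28 + 225.175 = 591.454.
Reliability = 591.454 / 841.595 = 0.703.

0.703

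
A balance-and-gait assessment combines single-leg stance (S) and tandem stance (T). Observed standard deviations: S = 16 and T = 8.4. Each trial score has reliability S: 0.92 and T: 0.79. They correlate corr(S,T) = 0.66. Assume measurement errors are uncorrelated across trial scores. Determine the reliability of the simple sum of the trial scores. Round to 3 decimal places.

Var(S+T) = 16² + 8.4² + 2·[16·8.4·0.66] = 326.56 + 177.408 = 503.968.
With uncorrelated errors the cross-covariances are all true-score covariance, so they carry over unchanged; only the diagonal terms shrink to ρᵢσᵢ².
True-score variance = [16²·0.92 + 8.4²·0.79] + 177.408 = 291.262 + 177.408 = 468.67.
Reliability = 468.67 / 503.968 = 0.930.

0.930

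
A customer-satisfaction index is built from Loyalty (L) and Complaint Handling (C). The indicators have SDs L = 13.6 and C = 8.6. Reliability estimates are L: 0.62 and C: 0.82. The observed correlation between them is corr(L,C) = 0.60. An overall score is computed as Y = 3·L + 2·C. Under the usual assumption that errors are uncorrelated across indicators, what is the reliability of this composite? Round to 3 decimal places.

Var(Y) = 3²·13.6² + 2²·8.6² + 2·[6·13.6·8.6·0.60] = 1960.48 + 842.112 = 2802.59.
Because errors are independent across components, Cov(Tᵢ,Tⱼ) = Cov(Xᵢ,Xⱼ); the off-diagonal part of the true-score variance is the same as above.
True-score variance = [3²·13.6²·0.62 + 2²·8.6²·0.82] + 842.112 = 1274.67 + 842.112 = 2116.78.
Reliability = 2116.78 / 2802.59 = 0.755.

0.755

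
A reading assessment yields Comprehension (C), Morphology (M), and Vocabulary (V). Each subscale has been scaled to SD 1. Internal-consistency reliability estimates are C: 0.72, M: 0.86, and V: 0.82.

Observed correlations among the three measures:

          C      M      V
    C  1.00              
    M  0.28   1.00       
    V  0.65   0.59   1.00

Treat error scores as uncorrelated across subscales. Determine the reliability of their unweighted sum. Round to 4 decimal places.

0.9007

Var(C+M+V) = 3 + 2·[0.28 + 0.65 + 0.59] = 3 + 3.04 = 6.04.
Under uncorrelated errors the observed covariances equal the true-score covariances, so only the own-variance terms attenuate.
True-score variance = [0.72 + 0.86 + 0.82] + 3.04 = 2.4 + 3.04 = 5.44.
Reliability = 5.44 / 6.04 = 0.9007.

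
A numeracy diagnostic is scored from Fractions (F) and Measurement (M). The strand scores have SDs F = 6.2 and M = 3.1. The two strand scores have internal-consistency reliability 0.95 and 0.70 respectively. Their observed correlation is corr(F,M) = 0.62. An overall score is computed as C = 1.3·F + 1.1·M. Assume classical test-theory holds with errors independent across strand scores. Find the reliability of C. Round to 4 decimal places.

Var(C) = 1.3²·6.2² + 1.1²·3.1² + 2·[1.43·6.2·3.1·0.62] = 76.5917 + 34.0809 = 110.673.
With uncorrelated errors the cross-covariances are all true-score covariance, so they carry over unchanged; only the diagonal terms shrink to ρᵢσᵢ².
True-score variance = [1.3²·6.2²·0.95 + 1.1²·3.1²·0.70] + 34.0809 = 69.8551 + 34.0809 = 103.936.
Reliability = 103.936 / 110.673 = 0.9391.

0.9391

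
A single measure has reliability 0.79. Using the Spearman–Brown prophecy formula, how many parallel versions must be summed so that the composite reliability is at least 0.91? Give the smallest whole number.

k ≥ ρ*(1−ρ₁)/(ρ₁(1−ρ*)) = 0.91·0.21 / (0.79·0.09) = 2.688.
Smallest integer k = 3.

3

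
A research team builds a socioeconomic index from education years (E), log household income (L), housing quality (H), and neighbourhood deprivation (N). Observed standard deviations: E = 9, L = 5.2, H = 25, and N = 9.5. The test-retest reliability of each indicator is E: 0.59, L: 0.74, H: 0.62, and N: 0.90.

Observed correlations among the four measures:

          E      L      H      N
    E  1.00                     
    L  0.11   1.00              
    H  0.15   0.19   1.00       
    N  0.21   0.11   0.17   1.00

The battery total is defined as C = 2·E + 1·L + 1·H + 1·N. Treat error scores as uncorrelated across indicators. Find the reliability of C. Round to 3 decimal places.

Var(C) = 2²·9² + 5.2² + 25² + 9.5² + 2·[2·9·5.2·0.11 + 2·9·25·0.15 + 2·9·9.5·0.21 + 5.2·25·0.19 + 5.2·9.5·0.11 + 25·9.5·0.17] = 1066.29 + 368.43 = 1434.72.
Under uncorrelated errors the observed covariances equal the true-score covariances, so only the own-variance terms attenuate.
True-score variance = [2²·9²·0.59 + 5.2²·0.74 + 25²·0.62 + 9.5²·0.90] + 368.43 = 679.895 + 368.43 = 1048.32.
Reliability = 1048.32 / 1434.72 = 0.731.

0.731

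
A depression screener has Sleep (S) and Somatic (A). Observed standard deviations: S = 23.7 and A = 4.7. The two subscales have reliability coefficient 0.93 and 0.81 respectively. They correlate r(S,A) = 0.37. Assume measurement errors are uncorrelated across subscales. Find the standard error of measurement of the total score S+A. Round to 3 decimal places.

Var(total) = 583.78 + 82.4286 = 666.209.
True-score variance = 540.265 + 82.4286 = 622.693, so reliability = 0.9347.
Error variance = 666.209 − 622.693 = 43.5154; SEM = √43.5154 = 6.597.

6.597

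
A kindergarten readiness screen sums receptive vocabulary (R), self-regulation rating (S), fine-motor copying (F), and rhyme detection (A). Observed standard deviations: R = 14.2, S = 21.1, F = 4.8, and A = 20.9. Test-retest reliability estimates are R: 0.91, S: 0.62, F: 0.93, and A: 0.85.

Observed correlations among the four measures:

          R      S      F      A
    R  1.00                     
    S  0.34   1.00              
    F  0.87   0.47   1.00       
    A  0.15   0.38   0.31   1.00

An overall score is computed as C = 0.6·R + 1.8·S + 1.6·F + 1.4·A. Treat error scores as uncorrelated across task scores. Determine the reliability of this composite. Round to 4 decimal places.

0.8323

Var(C) = 0.6²·14.2² + 1.8²·21.1² + 1.6²·4.8² + 1.4²·20.9² + 2·[1.08·14.2·21.1·0.34 + 0.96·14.2·4.8·0.87 + 0.84·14.2·20.9·0.15 + 2.88·21.1·4.8·0.47 + 2.52·21.1·20.9·0.38 + 2.24·4.8·20.9·0.31] = 2430.2 + 1666.78 = 4096.98.
With uncorrelated errors the cross-covariances are all true-score covariance, so they carry over unchanged; only the diagonal terms shrink to ρᵢσᵢ².
True-score variance = [0.6²·14.2²·0.91 + 1.8²·21.1²·0.62 + 1.6²·4.8²·0.93 + 1.4²·20.9²·0.85] + 1666.78 = 1742.97 + 1666.78 = 3409.75.
Reliability = 3409.75 / 4096.98 = 0.8323.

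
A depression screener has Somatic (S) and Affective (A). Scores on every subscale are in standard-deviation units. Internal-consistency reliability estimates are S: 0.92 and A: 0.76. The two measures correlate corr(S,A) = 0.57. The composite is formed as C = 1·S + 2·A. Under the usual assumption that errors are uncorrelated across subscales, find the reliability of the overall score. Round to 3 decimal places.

Var(C) = 1 + 2² + 2·[2·0.57] = 5 + 2.28 = 7.28.
With uncorrelated errors the cross-covariances are all true-score covariance, so they carry over unchanged; only the diagonal terms shrink to ρᵢσᵢ².
True-score variance = [0.92 + 2²·0.76] + 2.28 = 3.96 + 2.28 = 6.24.
Reliability = 6.24 / 7.28 = 0.857.

0.857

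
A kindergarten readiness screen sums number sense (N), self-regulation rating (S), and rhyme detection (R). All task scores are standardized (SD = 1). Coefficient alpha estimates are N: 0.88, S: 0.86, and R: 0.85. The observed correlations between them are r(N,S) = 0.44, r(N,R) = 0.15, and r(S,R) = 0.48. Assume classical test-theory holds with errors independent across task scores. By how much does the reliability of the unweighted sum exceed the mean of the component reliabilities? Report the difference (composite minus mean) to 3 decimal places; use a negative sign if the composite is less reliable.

Var(sum) = 3 + 2.14 = 5.14; true-score variance = 2.59 + 2.14 = 4.73; composite reliability = 0.9202.
Mean component reliability = 0.8633.
Difference = 0.9202 − 0.8633 = 0.057.

0.057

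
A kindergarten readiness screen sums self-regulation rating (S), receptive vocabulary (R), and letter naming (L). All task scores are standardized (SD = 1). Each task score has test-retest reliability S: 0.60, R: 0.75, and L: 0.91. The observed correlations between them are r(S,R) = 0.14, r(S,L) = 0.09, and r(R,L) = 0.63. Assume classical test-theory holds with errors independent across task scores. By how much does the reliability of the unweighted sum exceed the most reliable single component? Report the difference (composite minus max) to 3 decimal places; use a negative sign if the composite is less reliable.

-0.067

Var(sum) = 3 + 1.72 = 4.72; true-score variance = 2.26 + 1.72 = 3.98; composite reliability = 0.8432.
Max component reliability = 0.9100.
Difference = 0.8432 − 0.9100 = -0.067.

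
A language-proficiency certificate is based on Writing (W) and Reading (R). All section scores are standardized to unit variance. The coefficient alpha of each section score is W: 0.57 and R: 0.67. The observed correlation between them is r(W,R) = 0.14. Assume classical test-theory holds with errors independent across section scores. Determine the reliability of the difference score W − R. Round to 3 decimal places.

Var(W−R) = 1 + 1 − 2·0.14 = 2 − 0.28 = 1.72.
Under uncorrelated errors the observed covariances equal the true-score covariances, so only the own-variance terms attenuate.
True-score variance = [0.57 + 0.67] − 0.28 = 1.24 − 0.28 = 0.96.
Reliability = 0.96 / 1.72 = 0.558.

0.558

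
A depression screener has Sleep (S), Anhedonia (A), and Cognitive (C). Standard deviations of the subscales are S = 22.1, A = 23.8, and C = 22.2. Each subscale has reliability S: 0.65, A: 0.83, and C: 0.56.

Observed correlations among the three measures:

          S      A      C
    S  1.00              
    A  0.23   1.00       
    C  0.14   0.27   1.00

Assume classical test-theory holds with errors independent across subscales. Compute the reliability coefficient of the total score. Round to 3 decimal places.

Var(S+A+C) = 22.1² + 23.8² + 22.2² + 2·[22.1·23.8·0.23 + 22.1·22.2·0.14 + 23.8·22.2·0.27] = 1547.69 + 664.639 = 2212.33.
With uncorrelated errors the cross-covariances are all true-score covariance, so they carry over unchanged; only the diagonal terms shrink to ρᵢσᵢ².
True-score variance = [22.1²·0.65 + 23.8²·0.83 + 22.2²·0.56] + 664.639 = 1063.6 + 664.639 = 1728.24.
Reliability = 1728.24 / 2212.33 = 0.781.

0.781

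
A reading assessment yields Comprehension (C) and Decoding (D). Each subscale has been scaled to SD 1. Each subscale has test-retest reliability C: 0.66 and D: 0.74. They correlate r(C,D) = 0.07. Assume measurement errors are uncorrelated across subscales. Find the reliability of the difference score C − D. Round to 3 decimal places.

Var(C−D) = 1 + 1 − 2·0.07 = 2 − 0.14 = 1.86.
With uncorrelated errors the cross-covariances are all true-score covariance, so they carry over unchanged; only the diagonal terms shrink to ρᵢσᵢ².
True-score variance = [0.66 + 0.74] − 0.14 = 1.4 − 0.14 = 1.26.
Reliability = 1.26 / 1.86 = 0.677.

0.677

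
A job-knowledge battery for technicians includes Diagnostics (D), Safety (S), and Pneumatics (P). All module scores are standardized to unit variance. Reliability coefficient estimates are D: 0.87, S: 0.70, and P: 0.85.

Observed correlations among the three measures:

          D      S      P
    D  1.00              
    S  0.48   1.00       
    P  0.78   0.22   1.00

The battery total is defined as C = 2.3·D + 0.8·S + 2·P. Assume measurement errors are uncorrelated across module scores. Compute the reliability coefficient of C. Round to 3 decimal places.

0.924

Var(C) = 2.3² + 0.8² + 2² + 2·[1.84·0.48 + 4.6·0.78 + 1.6·0.22] = 9.93 + 9.6464 = 19.5764.
Because errors are independent across components, Cov(Tᵢ,Tⱼ) = Cov(Xᵢ,Xⱼ); the off-diagonal part of the true-score variance is the same as above.
True-score variance = [2.3²·0.87 + 0.8²·0.70 + 2²·0.85] + 9.6464 = 8.4503 + 9.6464 = 18.0967.
Reliability = 18.0967 / 19.5764 = 0.924.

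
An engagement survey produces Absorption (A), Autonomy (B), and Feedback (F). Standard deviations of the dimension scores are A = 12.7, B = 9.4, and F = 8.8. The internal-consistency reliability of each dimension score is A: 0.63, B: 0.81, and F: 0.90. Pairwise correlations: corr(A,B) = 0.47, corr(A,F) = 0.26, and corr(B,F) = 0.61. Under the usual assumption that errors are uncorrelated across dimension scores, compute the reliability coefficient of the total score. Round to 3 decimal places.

0.859

Var(A+B+F) = 12.7² + 9.4² + 8.8² + 2·[12.7·9.4·0.47 + 12.7·8.8·0.26 + 9.4·8.8·0.61] = 327.09 + 271.251 = 598.341.
Under uncorrelated errors the observed covariances equal the true-score covariances, so only the own-variance terms attenuate.
True-score variance = [12.7²·0.63 + 9.4²·0.81 + 8.8²·0.90] + 271.251 = 242.88 + 271.251 = 514.131.
Reliability = 514.131 / 598.341 = 0.859.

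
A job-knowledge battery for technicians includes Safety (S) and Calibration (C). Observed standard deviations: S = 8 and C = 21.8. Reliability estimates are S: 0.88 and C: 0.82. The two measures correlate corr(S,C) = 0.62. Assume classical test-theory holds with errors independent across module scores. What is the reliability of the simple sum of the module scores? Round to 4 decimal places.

Var(S+C) = 8² + 21.8² + 2·[8·21.8·0.62] = 539.24 + 216.256 = 755.496.
With uncorrelated errors the cross-covariances are all true-score covariance, so they carry over unchanged; only the diagonal terms shrink to ρᵢσᵢ².
True-score variance = [8²·0.88 + 21.8²·0.82] + 216.256 = 446.017 + 216.256 = 662.273.
Reliability = 662.273 / 755.496 = 0.8766.

0.8766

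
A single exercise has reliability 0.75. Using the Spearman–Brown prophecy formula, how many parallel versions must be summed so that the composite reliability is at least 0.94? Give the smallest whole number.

6

k ≥ ρ*(1−ρ₁)/(ρ₁(1−ρ*)) = 0.94·0.25 / (0.75·0.06) = 5.222.
Smallest integer k = 6.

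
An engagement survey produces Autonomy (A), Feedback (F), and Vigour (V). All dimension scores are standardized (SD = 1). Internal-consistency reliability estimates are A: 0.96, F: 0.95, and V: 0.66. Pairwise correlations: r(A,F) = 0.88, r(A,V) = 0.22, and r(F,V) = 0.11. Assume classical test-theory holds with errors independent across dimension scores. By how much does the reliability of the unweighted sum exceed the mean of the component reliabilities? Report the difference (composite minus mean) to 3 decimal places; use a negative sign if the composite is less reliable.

0.064

Var(sum) = 3 + 2.42 = 5.42; true-score variance = 2.57 + 2.42 = 4.99; composite reliability = 0.9207.
Mean component reliability = 0.8567.
Difference = 0.9207 − 0.8567 = 0.064.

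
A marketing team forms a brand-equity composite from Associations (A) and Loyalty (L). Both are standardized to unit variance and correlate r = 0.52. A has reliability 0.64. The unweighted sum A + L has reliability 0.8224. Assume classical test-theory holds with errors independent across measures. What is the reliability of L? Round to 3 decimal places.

Var(A+L) = 2 + 2·0.52 = 3.040.
True-score variance = ρ_A + ρ_L + 2·0.52, so 0.8224 = (0.64 + ρ_L + 1.04) / 3.040.
ρ_L = 0.8224·3.040 − 0.64 − 1.04 = 0.820.

0.820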